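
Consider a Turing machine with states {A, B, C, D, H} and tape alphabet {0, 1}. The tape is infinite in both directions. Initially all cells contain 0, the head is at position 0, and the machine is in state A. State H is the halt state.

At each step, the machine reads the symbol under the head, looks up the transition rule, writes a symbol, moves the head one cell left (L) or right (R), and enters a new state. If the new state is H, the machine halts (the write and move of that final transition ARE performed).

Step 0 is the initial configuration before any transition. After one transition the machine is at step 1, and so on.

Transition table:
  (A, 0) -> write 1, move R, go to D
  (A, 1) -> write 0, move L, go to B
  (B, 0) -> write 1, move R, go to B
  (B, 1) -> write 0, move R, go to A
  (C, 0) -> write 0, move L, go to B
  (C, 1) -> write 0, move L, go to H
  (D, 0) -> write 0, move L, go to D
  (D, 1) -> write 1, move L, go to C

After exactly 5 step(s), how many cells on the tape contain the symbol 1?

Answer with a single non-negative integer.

Step 1: in state A at pos 0, read 0 -> (A,0)->write 1,move R,goto D. Now: state=D, head=1, tape[-1..2]=0100 (head:   ^)
Step 2: in state D at pos 1, read 0 -> (D,0)->write 0,move L,goto D. Now: state=D, head=0, tape[-1..2]=0100 (head:  ^)
Step 3: in state D at pos 0, read 1 -> (D,1)->write 1,move L,goto C. Now: state=C, head=-1, tape[-2..2]=00100 (head:  ^)
Step 4: in state C at pos -1, read 0 -> (C,0)->write 0,move L,goto B. Now: state=B, head=-2, tape[-3..2]=000100 (head:  ^)
Step 5: in state B at pos -2, read 0 -> (B,0)->write 1,move R,goto B. Now: state=B, head=-1, tape[-3..2]=010100 (head:   ^)
Cells containing 1 after step 5: {-2, 0} -> 2 cell(s)

Answer: 2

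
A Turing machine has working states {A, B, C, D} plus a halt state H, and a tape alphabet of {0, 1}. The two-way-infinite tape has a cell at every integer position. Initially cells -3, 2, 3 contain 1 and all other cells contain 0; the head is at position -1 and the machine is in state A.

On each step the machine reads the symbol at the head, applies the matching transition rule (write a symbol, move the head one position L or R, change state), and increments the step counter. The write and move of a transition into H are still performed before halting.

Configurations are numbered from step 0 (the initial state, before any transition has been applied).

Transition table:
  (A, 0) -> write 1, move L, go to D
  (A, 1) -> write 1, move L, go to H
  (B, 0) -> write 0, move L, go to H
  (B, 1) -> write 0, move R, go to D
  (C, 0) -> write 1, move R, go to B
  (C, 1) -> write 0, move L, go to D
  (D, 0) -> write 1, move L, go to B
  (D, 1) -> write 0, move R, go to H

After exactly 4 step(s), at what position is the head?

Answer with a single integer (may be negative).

Step 1: in state A at pos -1, read 0 -> (A,0)->write 1,move L,goto D. Now: state=D, head=-2, tape[-4..4]=010100110 (head:   ^)
Step 2: in state D at pos -2, read 0 -> (D,0)->write 1,move L,goto B. Now: state=B, head=-3, tape[-4..4]=011100110 (head:  ^)
Step 3: in state B at pos -3, read 1 -> (B,1)->write 0,move R,goto D. Now: state=D, head=-2, tape[-4..4]=001100110 (head:   ^)
Step 4: in state D at pos -2, read 1 -> (D,1)->write 0,move R,goto H. Now: state=H, head=-1, tape[-4..4]=000100110 (head:    ^)

Answer: -1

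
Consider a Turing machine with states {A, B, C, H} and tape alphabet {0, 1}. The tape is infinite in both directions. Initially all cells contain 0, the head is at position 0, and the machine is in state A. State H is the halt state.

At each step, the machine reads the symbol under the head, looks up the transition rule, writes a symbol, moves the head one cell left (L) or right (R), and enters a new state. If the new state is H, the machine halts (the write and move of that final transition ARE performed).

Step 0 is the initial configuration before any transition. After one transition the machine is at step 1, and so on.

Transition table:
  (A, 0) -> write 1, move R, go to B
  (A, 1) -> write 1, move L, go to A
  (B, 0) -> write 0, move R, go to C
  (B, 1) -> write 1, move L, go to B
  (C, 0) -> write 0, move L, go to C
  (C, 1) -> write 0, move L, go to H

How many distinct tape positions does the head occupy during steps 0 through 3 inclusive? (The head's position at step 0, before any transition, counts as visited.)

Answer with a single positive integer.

Step 1: in state A at pos 0, read 0 -> (A,0)->write 1,move R,goto B. Now: state=B, head=1, tape[-1..2]=0100 (head:   ^)
Step 2: in state B at pos 1, read 0 -> (B,0)->write 0,move R,goto C. Now: state=C, head=2, tape[-1..3]=01000 (head:    ^)
Step 3: in state C at pos 2, read 0 -> (C,0)->write 0,move L,goto C. Now: state=C, head=1, tape[-1..3]=01000 (head:   ^)
Head positions at steps 0..3: starting at 0, distinct positions visited = {0, 1, 2} -> 3 position(s)

Answer: 3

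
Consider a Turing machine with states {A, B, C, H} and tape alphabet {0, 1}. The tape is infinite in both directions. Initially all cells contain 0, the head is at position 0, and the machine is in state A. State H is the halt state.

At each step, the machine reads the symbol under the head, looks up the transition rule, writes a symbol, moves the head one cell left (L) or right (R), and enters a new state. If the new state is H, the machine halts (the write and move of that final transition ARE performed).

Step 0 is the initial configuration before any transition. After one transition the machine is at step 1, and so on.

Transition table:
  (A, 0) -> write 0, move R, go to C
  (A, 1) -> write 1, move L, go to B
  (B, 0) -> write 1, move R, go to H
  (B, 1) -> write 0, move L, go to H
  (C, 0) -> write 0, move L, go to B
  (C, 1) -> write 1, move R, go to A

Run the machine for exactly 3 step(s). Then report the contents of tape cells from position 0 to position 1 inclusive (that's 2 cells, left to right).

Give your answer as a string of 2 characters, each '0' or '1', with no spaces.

Step 1: in state A at pos 0, read 0 -> (A,0)->write 0,move R,goto C. Now: state=C, head=1, tape[-1..2]=0000 (head:   ^)
Step 2: in state C at pos 1, read 0 -> (C,0)->write 0,move L,goto B. Now: state=B, head=0, tape[-1..2]=0000 (head:  ^)
Step 3: in state B at pos 0, read 0 -> (B,0)->write 1,move R,goto H. Now: state=H, head=1, tape[-1..2]=0100 (head:   ^)

Answer: 10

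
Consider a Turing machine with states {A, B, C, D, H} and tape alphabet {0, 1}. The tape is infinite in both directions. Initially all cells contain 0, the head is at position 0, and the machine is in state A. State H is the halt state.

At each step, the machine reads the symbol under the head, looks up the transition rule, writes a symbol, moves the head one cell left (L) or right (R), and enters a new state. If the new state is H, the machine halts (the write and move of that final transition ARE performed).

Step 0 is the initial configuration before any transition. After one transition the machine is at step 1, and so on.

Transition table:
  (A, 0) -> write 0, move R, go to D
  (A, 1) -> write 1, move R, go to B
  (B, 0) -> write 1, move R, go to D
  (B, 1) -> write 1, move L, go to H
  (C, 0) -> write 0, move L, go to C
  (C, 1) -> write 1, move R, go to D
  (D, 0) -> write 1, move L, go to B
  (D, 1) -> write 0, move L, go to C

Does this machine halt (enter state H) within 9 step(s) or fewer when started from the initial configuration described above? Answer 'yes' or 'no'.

Answer: yes

Derivation:
Step 1: in state A at pos 0, read 0 -> (A,0)->write 0,move R,goto D. Now: state=D, head=1, tape[-1..2]=0000 (head:   ^)
Step 2: in state D at pos 1, read 0 -> (D,0)->write 1,move L,goto B. Now: state=B, head=0, tape[-1..2]=0010 (head:  ^)
Step 3: in state B at pos 0, read 0 -> (B,0)->write 1,move R,goto D. Now: state=D, head=1, tape[-1..2]=0110 (head:   ^)
Step 4: in state D at pos 1, read 1 -> (D,1)->write 0,move L,goto C. Now: state=C, head=0, tape[-1..2]=0100 (head:  ^)
Step 5: in state C at pos 0, read 1 -> (C,1)->write 1,move R,goto D. Now: state=D, head=1, tape[-1..2]=0100 (head:   ^)
Step 6: in state D at pos 1, read 0 -> (D,0)->write 1,move L,goto B. Now: state=B, head=0, tape[-1..2]=0110 (head:  ^)
Step 7: in state B at pos 0, read 1 -> (B,1)->write 1,move L,goto H. Now: state=H, head=-1, tape[-2..2]=00110 (head:  ^)
State H reached at step 7; 7 <= 9 -> yes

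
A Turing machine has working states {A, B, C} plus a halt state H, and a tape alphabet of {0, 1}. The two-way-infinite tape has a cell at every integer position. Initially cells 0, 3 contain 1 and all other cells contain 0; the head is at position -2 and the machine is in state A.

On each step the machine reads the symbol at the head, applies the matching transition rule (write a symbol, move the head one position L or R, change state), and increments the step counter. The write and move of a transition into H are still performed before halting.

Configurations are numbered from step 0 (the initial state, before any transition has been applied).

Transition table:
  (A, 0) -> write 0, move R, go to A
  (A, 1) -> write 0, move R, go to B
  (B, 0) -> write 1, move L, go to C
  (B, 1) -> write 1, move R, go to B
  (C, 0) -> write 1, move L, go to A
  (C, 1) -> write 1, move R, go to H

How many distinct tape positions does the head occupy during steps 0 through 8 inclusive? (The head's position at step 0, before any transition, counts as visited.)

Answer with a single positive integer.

Step 1: in state A at pos -2, read 0 -> (A,0)->write 0,move R,goto A. Now: state=A, head=-1, tape[-3..4]=00010010 (head:   ^)
Step 2: in state A at pos -1, read 0 -> (A,0)->write 0,move R,goto A. Now: state=A, head=0, tape[-3..4]=00010010 (head:    ^)
Step 3: in state A at pos 0, read 1 -> (A,1)->write 0,move R,goto B. Now: state=B, head=1, tape[-3..4]=00000010 (head:     ^)
Step 4: in state B at pos 1, read 0 -> (B,0)->write 1,move L,goto C. Now: state=C, head=0, tape[-3..4]=00001010 (head:    ^)
Step 5: in state C at pos 0, read 0 -> (C,0)->write 1,move L,goto A. Now: state=A, head=-1, tape[-3..4]=00011010 (head:   ^)
Step 6: in state A at pos -1, read 0 -> (A,0)->write 0,move R,goto A. Now: state=A, head=0, tape[-3..4]=00011010 (head:    ^)
Step 7: in state A at pos 0, read 1 -> (A,1)->write 0,move R,goto B. Now: state=B, head=1, tape[-3..4]=00001010 (head:     ^)
Step 8: in state B at pos 1, read 1 -> (B,1)->write 1,move R,goto B. Now: state=B, head=2, tape[-3..4]=00001010 (head:      ^)
Head positions at steps 0..8: starting at -2, distinct positions visited = {-2, -1, 0, 1, 2} -> 5 position(s)

Answer: 5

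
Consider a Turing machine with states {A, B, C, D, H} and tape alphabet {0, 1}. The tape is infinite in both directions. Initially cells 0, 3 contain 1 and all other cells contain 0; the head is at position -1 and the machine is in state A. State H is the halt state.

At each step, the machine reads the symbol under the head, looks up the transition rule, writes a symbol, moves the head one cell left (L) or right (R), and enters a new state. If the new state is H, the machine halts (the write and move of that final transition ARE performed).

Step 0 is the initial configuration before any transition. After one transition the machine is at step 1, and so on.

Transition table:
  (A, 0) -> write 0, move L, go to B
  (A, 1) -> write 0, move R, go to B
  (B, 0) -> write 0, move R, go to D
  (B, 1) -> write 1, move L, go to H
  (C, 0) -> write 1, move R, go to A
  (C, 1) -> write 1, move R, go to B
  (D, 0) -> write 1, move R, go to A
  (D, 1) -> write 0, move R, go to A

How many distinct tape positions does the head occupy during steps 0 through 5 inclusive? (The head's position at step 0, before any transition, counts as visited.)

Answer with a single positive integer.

Step 1: in state A at pos -1, read 0 -> (A,0)->write 0,move L,goto B. Now: state=B, head=-2, tape[-3..4]=00010010 (head:  ^)
Step 2: in state B at pos -2, read 0 -> (B,0)->write 0,move R,goto D. Now: state=D, head=-1, tape[-3..4]=00010010 (head:   ^)
Step 3: in state D at pos -1, read 0 -> (D,0)->write 1,move R,goto A. Now: state=A, head=0, tape[-3..4]=00110010 (head:    ^)
Step 4: in state A at pos 0, read 1 -> (A,1)->write 0,move R,goto B. Now: state=B, head=1, tape[-3..4]=00100010 (head:     ^)
Step 5: in state B at pos 1, read 0 -> (B,0)->write 0,move R,goto D. Now: state=D, head=2, tape[-3..4]=00100010 (head:      ^)
Head positions at steps 0..5: starting at -1, distinct positions visited = {-2, -1, 0, 1, 2} -> 5 position(s)

Answer: 5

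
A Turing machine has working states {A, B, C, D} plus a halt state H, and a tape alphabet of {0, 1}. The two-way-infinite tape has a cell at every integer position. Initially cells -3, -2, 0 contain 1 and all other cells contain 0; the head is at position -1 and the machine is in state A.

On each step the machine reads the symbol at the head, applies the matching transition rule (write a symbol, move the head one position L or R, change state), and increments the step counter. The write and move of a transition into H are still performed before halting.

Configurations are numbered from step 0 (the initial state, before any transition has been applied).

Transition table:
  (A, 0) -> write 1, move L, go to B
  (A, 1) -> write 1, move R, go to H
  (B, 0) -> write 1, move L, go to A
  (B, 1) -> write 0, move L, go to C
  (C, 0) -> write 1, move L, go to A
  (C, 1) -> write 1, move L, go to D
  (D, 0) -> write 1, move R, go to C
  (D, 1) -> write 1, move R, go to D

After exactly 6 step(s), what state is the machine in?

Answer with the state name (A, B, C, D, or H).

Answer: D

Derivation:
Step 1: in state A at pos -1, read 0 -> (A,0)->write 1,move L,goto B. Now: state=B, head=-2, tape[-4..1]=011110 (head:   ^)
Step 2: in state B at pos -2, read 1 -> (B,1)->write 0,move L,goto C. Now: state=C, head=-3, tape[-4..1]=010110 (head:  ^)
Step 3: in state C at pos -3, read 1 -> (C,1)->write 1,move L,goto D. Now: state=D, head=-4, tape[-5..1]=0010110 (head:  ^)
Step 4: in state D at pos -4, read 0 -> (D,0)->write 1,move R,goto C. Now: state=C, head=-3, tape[-5..1]=0110110 (head:   ^)
Step 5: in state C at pos -3, read 1 -> (C,1)->write 1,move L,goto D. Now: state=D, head=-4, tape[-5..1]=0110110 (head:  ^)
Step 6: in state D at pos -4, read 1 -> (D,1)->write 1,move R,goto D. Now: state=D, head=-3, tape[-5..1]=0110110 (head:   ^)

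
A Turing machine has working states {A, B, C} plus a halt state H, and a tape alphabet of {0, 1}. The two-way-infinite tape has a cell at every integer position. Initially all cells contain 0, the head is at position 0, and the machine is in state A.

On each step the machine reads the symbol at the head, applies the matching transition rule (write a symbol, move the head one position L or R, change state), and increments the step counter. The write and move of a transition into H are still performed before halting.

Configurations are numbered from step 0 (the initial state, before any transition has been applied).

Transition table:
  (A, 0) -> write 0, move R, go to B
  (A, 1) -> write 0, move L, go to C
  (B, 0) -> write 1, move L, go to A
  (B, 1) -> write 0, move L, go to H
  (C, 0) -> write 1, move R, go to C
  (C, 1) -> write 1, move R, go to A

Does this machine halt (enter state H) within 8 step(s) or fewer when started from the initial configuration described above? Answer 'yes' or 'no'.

Answer: yes

Derivation:
Step 1: in state A at pos 0, read 0 -> (A,0)->write 0,move R,goto B. Now: state=B, head=1, tape[-1..2]=0000 (head:   ^)
Step 2: in state B at pos 1, read 0 -> (B,0)->write 1,move L,goto A. Now: state=A, head=0, tape[-1..2]=0010 (head:  ^)
Step 3: in state A at pos 0, read 0 -> (A,0)->write 0,move R,goto B. Now: state=B, head=1, tape[-1..2]=0010 (head:   ^)
Step 4: in state B at pos 1, read 1 -> (B,1)->write 0,move L,goto H. Now: state=H, head=0, tape[-1..2]=0000 (head:  ^)
State H reached at step 4; 4 <= 8 -> yes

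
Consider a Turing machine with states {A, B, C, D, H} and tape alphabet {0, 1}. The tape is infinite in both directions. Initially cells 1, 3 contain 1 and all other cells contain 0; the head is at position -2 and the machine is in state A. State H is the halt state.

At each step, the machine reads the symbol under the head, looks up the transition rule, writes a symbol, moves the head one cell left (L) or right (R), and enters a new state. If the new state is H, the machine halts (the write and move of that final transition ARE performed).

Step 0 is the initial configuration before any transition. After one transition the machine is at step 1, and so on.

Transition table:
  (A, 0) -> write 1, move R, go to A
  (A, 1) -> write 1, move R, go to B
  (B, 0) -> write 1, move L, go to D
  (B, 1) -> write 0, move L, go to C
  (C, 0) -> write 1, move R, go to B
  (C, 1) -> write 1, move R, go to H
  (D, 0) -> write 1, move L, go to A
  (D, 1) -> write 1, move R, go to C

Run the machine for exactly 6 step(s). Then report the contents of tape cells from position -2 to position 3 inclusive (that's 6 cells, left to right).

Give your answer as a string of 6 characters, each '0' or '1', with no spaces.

Answer: 111111

Derivation:
Step 1: in state A at pos -2, read 0 -> (A,0)->write 1,move R,goto A. Now: state=A, head=-1, tape[-3..4]=01001010 (head:   ^)
Step 2: in state A at pos -1, read 0 -> (A,0)->write 1,move R,goto A. Now: state=A, head=0, tape[-3..4]=01101010 (head:    ^)
Step 3: in state A at pos 0, read 0 -> (A,0)->write 1,move R,goto A. Now: state=A, head=1, tape[-3..4]=01111010 (head:     ^)
Step 4: in state A at pos 1, read 1 -> (A,1)->write 1,move R,goto B. Now: state=B, head=2, tape[-3..4]=01111010 (head:      ^)
Step 5: in state B at pos 2, read 0 -> (B,0)->write 1,move L,goto D. Now: state=D, head=1, tape[-3..4]=01111110 (head:     ^)
Step 6: in state D at pos 1, read 1 -> (D,1)->write 1,move R,goto C. Now: state=C, head=2, tape[-3..4]=01111110 (head:      ^)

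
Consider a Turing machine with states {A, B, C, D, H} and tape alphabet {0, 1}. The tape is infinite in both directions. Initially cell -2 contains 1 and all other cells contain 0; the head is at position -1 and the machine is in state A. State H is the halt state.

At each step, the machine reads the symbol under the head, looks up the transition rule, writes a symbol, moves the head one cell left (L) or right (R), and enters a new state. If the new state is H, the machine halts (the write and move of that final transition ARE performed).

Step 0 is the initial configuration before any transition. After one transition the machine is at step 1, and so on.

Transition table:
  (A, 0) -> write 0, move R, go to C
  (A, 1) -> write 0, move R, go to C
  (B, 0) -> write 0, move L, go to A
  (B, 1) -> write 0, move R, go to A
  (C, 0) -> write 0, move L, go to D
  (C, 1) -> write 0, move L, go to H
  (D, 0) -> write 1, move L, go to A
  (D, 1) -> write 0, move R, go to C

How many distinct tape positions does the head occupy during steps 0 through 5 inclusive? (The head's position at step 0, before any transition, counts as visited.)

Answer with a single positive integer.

Step 1: in state A at pos -1, read 0 -> (A,0)->write 0,move R,goto C. Now: state=C, head=0, tape[-3..1]=01000 (head:    ^)
Step 2: in state C at pos 0, read 0 -> (C,0)->write 0,move L,goto D. Now: state=D, head=-1, tape[-3..1]=01000 (head:   ^)
Step 3: in state D at pos -1, read 0 -> (D,0)->write 1,move L,goto A. Now: state=A, head=-2, tape[-3..1]=01100 (head:  ^)
Step 4: in state A at pos -2, read 1 -> (A,1)->write 0,move R,goto C. Now: state=C, head=-1, tape[-3..1]=00100 (head:   ^)
Step 5: in state C at pos -1, read 1 -> (C,1)->write 0,move L,goto H. Now: state=H, head=-2, tape[-3..1]=00000 (head:  ^)
Head positions at steps 0..5: starting at -1, distinct positions visited = {-2, -1, 0} -> 3 position(s)

Answer: 3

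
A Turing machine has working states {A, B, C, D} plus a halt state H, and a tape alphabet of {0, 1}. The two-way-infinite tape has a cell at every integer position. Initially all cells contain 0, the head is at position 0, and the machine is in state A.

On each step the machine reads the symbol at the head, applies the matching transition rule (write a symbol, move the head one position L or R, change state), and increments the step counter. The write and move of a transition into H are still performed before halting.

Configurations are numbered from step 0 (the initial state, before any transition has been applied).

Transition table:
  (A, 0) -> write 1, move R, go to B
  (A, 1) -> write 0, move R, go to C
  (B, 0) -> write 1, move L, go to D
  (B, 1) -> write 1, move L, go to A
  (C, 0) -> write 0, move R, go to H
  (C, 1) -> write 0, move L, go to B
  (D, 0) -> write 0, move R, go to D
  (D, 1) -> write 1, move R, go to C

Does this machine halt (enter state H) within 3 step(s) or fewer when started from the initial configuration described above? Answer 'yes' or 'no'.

Step 1: in state A at pos 0, read 0 -> (A,0)->write 1,move R,goto B. Now: state=B, head=1, tape[-1..2]=0100 (head:   ^)
Step 2: in state B at pos 1, read 0 -> (B,0)->write 1,move L,goto D. Now: state=D, head=0, tape[-1..2]=0110 (head:  ^)
Step 3: in state D at pos 0, read 1 -> (D,1)->write 1,move R,goto C. Now: state=C, head=1, tape[-1..2]=0110 (head:   ^)
After 3 step(s): state = C (not H) -> not halted within 3 -> no

Answer: no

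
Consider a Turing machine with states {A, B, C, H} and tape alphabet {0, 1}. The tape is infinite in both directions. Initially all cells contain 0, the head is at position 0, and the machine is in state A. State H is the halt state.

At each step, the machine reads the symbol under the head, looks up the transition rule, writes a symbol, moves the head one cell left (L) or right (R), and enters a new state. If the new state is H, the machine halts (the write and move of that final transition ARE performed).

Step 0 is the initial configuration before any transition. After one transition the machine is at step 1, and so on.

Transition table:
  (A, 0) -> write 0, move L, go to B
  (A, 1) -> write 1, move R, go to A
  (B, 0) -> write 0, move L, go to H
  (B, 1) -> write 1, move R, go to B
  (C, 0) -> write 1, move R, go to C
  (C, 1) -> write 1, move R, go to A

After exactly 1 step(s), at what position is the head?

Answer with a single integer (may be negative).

Step 1: in state A at pos 0, read 0 -> (A,0)->write 0,move L,goto B. Now: state=B, head=-1, tape[-2..1]=0000 (head:  ^)

Answer: -1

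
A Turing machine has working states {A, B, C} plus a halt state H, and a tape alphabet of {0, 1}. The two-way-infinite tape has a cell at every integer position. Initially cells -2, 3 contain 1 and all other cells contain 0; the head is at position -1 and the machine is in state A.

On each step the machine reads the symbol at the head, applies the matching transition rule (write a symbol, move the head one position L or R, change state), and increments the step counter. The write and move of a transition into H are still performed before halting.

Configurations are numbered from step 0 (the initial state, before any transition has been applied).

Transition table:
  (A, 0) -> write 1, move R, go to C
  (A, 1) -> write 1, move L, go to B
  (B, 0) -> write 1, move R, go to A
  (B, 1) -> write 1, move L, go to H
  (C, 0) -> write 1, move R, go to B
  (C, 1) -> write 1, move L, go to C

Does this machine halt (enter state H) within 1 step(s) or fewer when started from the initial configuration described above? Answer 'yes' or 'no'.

Answer: no

Derivation:
Step 1: in state A at pos -1, read 0 -> (A,0)->write 1,move R,goto C. Now: state=C, head=0, tape[-3..4]=01100010 (head:    ^)
After 1 step(s): state = C (not H) -> not halted within 1 -> no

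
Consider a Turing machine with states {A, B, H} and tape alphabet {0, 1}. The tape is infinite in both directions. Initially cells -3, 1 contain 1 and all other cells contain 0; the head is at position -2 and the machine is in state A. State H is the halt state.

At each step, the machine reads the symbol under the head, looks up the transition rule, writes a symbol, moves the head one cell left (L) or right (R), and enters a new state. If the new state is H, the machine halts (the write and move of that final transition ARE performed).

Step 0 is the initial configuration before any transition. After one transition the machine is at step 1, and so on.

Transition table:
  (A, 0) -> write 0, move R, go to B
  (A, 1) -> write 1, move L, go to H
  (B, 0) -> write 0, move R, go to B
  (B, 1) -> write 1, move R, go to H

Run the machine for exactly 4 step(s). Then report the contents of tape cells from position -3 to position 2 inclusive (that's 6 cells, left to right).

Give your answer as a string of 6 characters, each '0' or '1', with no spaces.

Answer: 100010

Derivation:
Step 1: in state A at pos -2, read 0 -> (A,0)->write 0,move R,goto B. Now: state=B, head=-1, tape[-4..2]=0100010 (head:    ^)
Step 2: in state B at pos -1, read 0 -> (B,0)->write 0,move R,goto B. Now: state=B, head=0, tape[-4..2]=0100010 (head:     ^)
Step 3: in state B at pos 0, read 0 -> (B,0)->write 0,move R,goto B. Now: state=B, head=1, tape[-4..2]=0100010 (head:      ^)
Step 4: in state B at pos 1, read 1 -> (B,1)->write 1,move R,goto H. Now: state=H, head=2, tape[-4..3]=01000100 (head:       ^)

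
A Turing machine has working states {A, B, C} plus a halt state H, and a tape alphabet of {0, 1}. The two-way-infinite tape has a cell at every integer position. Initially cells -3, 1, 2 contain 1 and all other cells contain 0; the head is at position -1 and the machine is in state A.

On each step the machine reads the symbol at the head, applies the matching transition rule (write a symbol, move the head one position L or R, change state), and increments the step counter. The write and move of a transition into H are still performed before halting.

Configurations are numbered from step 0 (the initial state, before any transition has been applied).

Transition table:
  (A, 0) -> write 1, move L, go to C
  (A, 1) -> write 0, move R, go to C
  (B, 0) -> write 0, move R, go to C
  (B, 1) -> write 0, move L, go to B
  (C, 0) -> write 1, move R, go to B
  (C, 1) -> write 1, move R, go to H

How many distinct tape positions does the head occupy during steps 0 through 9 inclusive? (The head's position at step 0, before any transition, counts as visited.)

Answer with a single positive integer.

Step 1: in state A at pos -1, read 0 -> (A,0)->write 1,move L,goto C. Now: state=C, head=-2, tape[-4..3]=01010110 (head:   ^)
Step 2: in state C at pos -2, read 0 -> (C,0)->write 1,move R,goto B. Now: state=B, head=-1, tape[-4..3]=01110110 (head:    ^)
Step 3: in state B at pos -1, read 1 -> (B,1)->write 0,move L,goto B. Now: state=B, head=-2, tape[-4..3]=01100110 (head:   ^)
Step 4: in state B at pos -2, read 1 -> (B,1)->write 0,move L,goto B. Now: state=B, head=-3, tape[-4..3]=01000110 (head:  ^)
Step 5: in state B at pos -3, read 1 -> (B,1)->write 0,move L,goto B. Now: state=B, head=-4, tape[-5..3]=000000110 (head:  ^)
Step 6: in state B at pos -4, read 0 -> (B,0)->write 0,move R,goto C. Now: state=C, head=-3, tape[-5..3]=000000110 (head:   ^)
Step 7: in state C at pos -3, read 0 -> (C,0)->write 1,move R,goto B. Now: state=B, head=-2, tape[-5..3]=001000110 (head:    ^)
Step 8: in state B at pos -2, read 0 -> (B,0)->write 0,move R,goto C. Now: state=C, head=-1, tape[-5..3]=001000110 (head:     ^)
Step 9: in state C at pos -1, read 0 -> (C,0)->write 1,move R,goto B. Now: state=B, head=0, tape[-5..3]=001010110 (head:      ^)
Head positions at steps 0..9: starting at -1, distinct positions visited = {-4, -3, -2, -1, 0} -> 5 position(s)

Answer: 5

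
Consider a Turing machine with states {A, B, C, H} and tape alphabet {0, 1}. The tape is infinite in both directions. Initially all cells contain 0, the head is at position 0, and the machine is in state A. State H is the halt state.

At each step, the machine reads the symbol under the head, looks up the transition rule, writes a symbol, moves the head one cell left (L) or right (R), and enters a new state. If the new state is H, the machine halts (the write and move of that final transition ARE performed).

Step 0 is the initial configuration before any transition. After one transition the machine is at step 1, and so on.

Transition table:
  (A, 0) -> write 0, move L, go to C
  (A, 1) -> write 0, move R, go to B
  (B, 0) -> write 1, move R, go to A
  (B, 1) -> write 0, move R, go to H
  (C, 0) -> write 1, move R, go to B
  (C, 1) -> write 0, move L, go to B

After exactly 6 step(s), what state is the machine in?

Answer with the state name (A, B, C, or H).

Answer: H

Derivation:
Step 1: in state A at pos 0, read 0 -> (A,0)->write 0,move L,goto C. Now: state=C, head=-1, tape[-2..1]=0000 (head:  ^)
Step 2: in state C at pos -1, read 0 -> (C,0)->write 1,move R,goto B. Now: state=B, head=0, tape[-2..1]=0100 (head:   ^)
Step 3: in state B at pos 0, read 0 -> (B,0)->write 1,move R,goto A. Now: state=A, head=1, tape[-2..2]=01100 (head:    ^)
Step 4: in state A at pos 1, read 0 -> (A,0)->write 0,move L,goto C. Now: state=C, head=0, tape[-2..2]=01100 (head:   ^)
Step 5: in state C at pos 0, read 1 -> (C,1)->write 0,move L,goto B. Now: state=B, head=-1, tape[-2..2]=01000 (head:  ^)
Step 6: in state B at pos -1, read 1 -> (B,1)->write 0,move R,goto H. Now: state=H, head=0, tape[-2..2]=00000 (head:   ^)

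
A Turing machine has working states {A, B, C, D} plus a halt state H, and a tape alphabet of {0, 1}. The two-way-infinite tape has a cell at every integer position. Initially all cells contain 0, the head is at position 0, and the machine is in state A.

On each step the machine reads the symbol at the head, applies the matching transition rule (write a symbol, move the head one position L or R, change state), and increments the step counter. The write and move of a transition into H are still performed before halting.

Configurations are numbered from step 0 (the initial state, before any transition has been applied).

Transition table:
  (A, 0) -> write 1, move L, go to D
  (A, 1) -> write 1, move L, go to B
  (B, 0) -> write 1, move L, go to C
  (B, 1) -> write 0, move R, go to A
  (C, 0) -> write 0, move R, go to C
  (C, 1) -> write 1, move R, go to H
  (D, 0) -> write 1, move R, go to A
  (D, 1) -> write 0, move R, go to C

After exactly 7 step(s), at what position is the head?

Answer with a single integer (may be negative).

Answer: -1

Derivation:
Step 1: in state A at pos 0, read 0 -> (A,0)->write 1,move L,goto D. Now: state=D, head=-1, tape[-2..1]=0010 (head:  ^)
Step 2: in state D at pos -1, read 0 -> (D,0)->write 1,move R,goto A. Now: state=A, head=0, tape[-2..1]=0110 (head:   ^)
Step 3: in state A at pos 0, read 1 -> (A,1)->write 1,move L,goto B. Now: state=B, head=-1, tape[-2..1]=0110 (head:  ^)
Step 4: in state B at pos -1, read 1 -> (B,1)->write 0,move R,goto A. Now: state=A, head=0, tape[-2..1]=0010 (head:   ^)
Step 5: in state A at pos 0, read 1 -> (A,1)->write 1,move L,goto B. Now: state=B, head=-1, tape[-2..1]=0010 (head:  ^)
Step 6: in state B at pos -1, read 0 -> (B,0)->write 1,move L,goto C. Now: state=C, head=-2, tape[-3..1]=00110 (head:  ^)
Step 7: in state C at pos -2, read 0 -> (C,0)->write 0,move R,goto C. Now: state=C, head=-1, tape[-3..1]=00110 (head:   ^)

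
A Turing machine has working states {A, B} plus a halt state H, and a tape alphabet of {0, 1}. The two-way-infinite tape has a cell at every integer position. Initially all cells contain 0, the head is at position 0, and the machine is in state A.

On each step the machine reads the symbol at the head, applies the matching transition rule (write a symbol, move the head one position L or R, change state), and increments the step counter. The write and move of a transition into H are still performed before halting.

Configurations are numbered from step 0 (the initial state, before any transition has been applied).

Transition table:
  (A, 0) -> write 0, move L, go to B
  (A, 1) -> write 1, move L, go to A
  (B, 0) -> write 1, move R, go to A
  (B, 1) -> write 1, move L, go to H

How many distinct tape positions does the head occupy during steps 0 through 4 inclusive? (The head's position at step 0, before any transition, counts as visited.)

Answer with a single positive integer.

Answer: 3

Derivation:
Step 1: in state A at pos 0, read 0 -> (A,0)->write 0,move L,goto B. Now: state=B, head=-1, tape[-2..1]=0000 (head:  ^)
Step 2: in state B at pos -1, read 0 -> (B,0)->write 1,move R,goto A. Now: state=A, head=0, tape[-2..1]=0100 (head:   ^)
Step 3: in state A at pos 0, read 0 -> (A,0)->write 0,move L,goto B. Now: state=B, head=-1, tape[-2..1]=0100 (head:  ^)
Step 4: in state B at pos -1, read 1 -> (B,1)->write 1,move L,goto H. Now: state=H, head=-2, tape[-3..1]=00100 (head:  ^)
Head positions at steps 0..4: starting at 0, distinct positions visited = {-2, -1, 0} -> 3 position(s)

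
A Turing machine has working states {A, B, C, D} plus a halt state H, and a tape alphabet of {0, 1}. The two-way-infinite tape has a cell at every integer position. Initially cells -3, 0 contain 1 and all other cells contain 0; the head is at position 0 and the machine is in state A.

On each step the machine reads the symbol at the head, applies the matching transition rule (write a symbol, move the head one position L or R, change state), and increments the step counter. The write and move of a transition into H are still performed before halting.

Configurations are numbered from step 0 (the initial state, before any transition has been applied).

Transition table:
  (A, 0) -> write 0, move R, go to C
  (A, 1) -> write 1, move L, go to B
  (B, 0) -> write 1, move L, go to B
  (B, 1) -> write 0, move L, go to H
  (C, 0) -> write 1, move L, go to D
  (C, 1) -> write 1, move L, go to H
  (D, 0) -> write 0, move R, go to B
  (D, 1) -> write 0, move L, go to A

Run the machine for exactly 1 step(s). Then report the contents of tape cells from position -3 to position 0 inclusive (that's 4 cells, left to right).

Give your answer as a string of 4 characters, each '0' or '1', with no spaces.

Step 1: in state A at pos 0, read 1 -> (A,1)->write 1,move L,goto B. Now: state=B, head=-1, tape[-4..1]=010010 (head:    ^)

Answer: 1001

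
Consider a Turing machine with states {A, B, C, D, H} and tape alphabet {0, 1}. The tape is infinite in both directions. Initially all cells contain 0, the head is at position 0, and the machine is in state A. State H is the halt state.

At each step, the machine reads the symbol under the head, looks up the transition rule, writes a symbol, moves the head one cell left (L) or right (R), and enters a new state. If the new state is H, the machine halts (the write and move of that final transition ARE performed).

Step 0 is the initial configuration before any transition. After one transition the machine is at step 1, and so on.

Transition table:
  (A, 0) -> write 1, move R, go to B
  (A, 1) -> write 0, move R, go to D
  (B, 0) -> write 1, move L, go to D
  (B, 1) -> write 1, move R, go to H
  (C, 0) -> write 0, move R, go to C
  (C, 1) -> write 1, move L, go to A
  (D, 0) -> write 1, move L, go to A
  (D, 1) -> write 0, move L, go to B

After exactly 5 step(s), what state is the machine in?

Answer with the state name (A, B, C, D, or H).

Answer: A

Derivation:
Step 1: in state A at pos 0, read 0 -> (A,0)->write 1,move R,goto B. Now: state=B, head=1, tape[-1..2]=0100 (head:   ^)
Step 2: in state B at pos 1, read 0 -> (B,0)->write 1,move L,goto D. Now: state=D, head=0, tape[-1..2]=0110 (head:  ^)
Step 3: in state D at pos 0, read 1 -> (D,1)->write 0,move L,goto B. Now: state=B, head=-1, tape[-2..2]=00010 (head:  ^)
Step 4: in state B at pos -1, read 0 -> (B,0)->write 1,move L,goto D. Now: state=D, head=-2, tape[-3..2]=001010 (head:  ^)
Step 5: in state D at pos -2, read 0 -> (D,0)->write 1,move L,goto A. Now: state=A, head=-3, tape[-4..2]=0011010 (head:  ^)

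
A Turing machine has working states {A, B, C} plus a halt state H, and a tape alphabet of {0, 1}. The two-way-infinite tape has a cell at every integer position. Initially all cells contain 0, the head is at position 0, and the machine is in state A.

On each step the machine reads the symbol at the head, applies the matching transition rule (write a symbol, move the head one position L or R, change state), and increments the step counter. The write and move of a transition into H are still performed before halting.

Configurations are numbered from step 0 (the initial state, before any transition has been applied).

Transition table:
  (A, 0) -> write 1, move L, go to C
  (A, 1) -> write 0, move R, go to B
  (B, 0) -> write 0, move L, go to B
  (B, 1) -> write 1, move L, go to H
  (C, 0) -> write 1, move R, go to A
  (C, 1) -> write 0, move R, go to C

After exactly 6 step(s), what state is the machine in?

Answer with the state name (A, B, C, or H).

Answer: H

Derivation:
Step 1: in state A at pos 0, read 0 -> (A,0)->write 1,move L,goto C. Now: state=C, head=-1, tape[-2..1]=0010 (head:  ^)
Step 2: in state C at pos -1, read 0 -> (C,0)->write 1,move R,goto A. Now: state=A, head=0, tape[-2..1]=0110 (head:   ^)
Step 3: in state A at pos 0, read 1 -> (A,1)->write 0,move R,goto B. Now: state=B, head=1, tape[-2..2]=01000 (head:    ^)
Step 4: in state B at pos 1, read 0 -> (B,0)->write 0,move L,goto B. Now: state=B, head=0, tape[-2..2]=01000 (head:   ^)
Step 5: in state B at pos 0, read 0 -> (B,0)->write 0,move L,goto B. Now: state=B, head=-1, tape[-2..2]=01000 (head:  ^)
Step 6: in state B at pos -1, read 1 -> (B,1)->write 1,move L,goto H. Now: state=H, head=-2, tape[-3..2]=001000 (head:  ^)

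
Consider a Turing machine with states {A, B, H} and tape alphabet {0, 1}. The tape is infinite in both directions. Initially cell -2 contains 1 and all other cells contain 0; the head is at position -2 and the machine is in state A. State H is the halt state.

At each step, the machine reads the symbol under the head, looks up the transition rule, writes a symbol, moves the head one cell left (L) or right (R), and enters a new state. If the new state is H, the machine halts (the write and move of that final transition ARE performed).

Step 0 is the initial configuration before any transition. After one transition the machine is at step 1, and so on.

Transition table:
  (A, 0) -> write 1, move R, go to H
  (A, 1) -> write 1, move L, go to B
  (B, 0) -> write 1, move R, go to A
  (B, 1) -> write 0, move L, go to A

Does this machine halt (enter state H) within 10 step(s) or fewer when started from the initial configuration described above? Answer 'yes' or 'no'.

Answer: yes

Derivation:
Step 1: in state A at pos -2, read 1 -> (A,1)->write 1,move L,goto B. Now: state=B, head=-3, tape[-4..-1]=0010 (head:  ^)
Step 2: in state B at pos -3, read 0 -> (B,0)->write 1,move R,goto A. Now: state=A, head=-2, tape[-4..-1]=0110 (head:   ^)
Step 3: in state A at pos -2, read 1 -> (A,1)->write 1,move L,goto B. Now: state=B, head=-3, tape[-4..-1]=0110 (head:  ^)
Step 4: in state B at pos -3, read 1 -> (B,1)->write 0,move L,goto A. Now: state=A, head=-4, tape[-5..-1]=00010 (head:  ^)
Step 5: in state A at pos -4, read 0 -> (A,0)->write 1,move R,goto H. Now: state=H, head=-3, tape[-5..-1]=01010 (head:   ^)
State H reached at step 5; 5 <= 10 -> yes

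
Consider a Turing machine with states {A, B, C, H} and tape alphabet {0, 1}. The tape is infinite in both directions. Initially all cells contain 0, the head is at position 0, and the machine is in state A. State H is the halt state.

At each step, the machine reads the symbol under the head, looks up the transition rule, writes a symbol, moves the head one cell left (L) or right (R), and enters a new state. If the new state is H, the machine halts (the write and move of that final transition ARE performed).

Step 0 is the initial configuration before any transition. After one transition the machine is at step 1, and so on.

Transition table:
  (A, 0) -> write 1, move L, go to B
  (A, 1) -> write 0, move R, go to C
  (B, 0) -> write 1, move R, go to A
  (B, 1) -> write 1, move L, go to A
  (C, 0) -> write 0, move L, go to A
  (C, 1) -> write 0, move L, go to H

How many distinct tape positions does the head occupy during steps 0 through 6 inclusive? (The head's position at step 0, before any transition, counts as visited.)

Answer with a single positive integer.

Step 1: in state A at pos 0, read 0 -> (A,0)->write 1,move L,goto B. Now: state=B, head=-1, tape[-2..1]=0010 (head:  ^)
Step 2: in state B at pos -1, read 0 -> (B,0)->write 1,move R,goto A. Now: state=A, head=0, tape[-2..1]=0110 (head:   ^)
Step 3: in state A at pos 0, read 1 -> (A,1)->write 0,move R,goto C. Now: state=C, head=1, tape[-2..2]=01000 (head:    ^)
Step 4: in state C at pos 1, read 0 -> (C,0)->write 0,move L,goto A. Now: state=A, head=0, tape[-2..2]=01000 (head:   ^)
Step 5: in state A at pos 0, read 0 -> (A,0)->write 1,move L,goto B. Now: state=B, head=-1, tape[-2..2]=01100 (head:  ^)
Step 6: in state B at pos -1, read 1 -> (B,1)->write 1,move L,goto A. Now: state=A, head=-2, tape[-3..2]=001100 (head:  ^)
Head positions at steps 0..6: starting at 0, distinct positions visited = {-2, -1, 0, 1} -> 4 position(s)

Answer: 4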